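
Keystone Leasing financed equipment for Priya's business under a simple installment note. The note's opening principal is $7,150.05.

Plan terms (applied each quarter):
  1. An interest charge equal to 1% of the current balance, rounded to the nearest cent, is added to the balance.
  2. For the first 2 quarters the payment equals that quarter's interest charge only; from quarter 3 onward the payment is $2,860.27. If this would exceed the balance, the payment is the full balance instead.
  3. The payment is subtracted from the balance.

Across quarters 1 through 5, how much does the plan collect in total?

$7,423.61

Quarter 1: $7,150.05 +$71.50 interest = $7,221.55; pay $71.50 → $7,150.05
Quarter 2: $7,150.05 +$71.50 interest = $7,221.55; pay $71.50 → $7,150.05
Quarter 3: $7,150.05 +$71.50 interest = $7,221.55; pay $2,860.27 → $4,361.28
Quarter 4: $4,361.28 +$43.61 interest = $4,404.89; pay $2,860.27 → $1,544.62
Quarter 5: $1,544.62 +$15.45 interest = $1,560.07; pay $1,560.07 → $0.00
Total paid: $7,423.61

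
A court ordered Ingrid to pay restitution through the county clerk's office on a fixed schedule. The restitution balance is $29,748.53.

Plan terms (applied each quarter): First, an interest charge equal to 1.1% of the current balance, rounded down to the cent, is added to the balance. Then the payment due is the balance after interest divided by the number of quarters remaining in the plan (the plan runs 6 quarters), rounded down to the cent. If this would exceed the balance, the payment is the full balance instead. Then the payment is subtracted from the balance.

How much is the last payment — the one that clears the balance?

Quarter 1: $29,748.53 +$327.23 interest = $30,075.76; pay $5,012.62 → $25,063.14
Quarter 2: $25,063.14 +$275.69 interest = $25,338.83; pay $5,067.76 → $20,271.07
Quarter 3: $20,271.07 +$222.98 interest = $20,494.05; pay $5,123.51 → $15,370.54
Quarter 4: $15,370.54 +$169.07 interest = $15,539.61; pay $5,179.87 → $10,359.74
Quarter 5: $10,359.74 +$113.95 interest = $10,473.69; pay $5,236.84 → $5,236.85
Quarter 6: $5,236.85 +$57.60 interest = $5,294.45; pay $5,294.45 → $0.00

$5,294.45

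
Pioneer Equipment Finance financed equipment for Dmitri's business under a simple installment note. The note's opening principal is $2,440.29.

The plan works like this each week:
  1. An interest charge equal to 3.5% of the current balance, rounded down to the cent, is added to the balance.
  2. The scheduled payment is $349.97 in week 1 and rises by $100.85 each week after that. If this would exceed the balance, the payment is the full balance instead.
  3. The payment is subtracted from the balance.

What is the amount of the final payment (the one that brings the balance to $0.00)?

Week 1: opening $2,440.29; interest $85.41 → $2,525.70; payment $349.97; balance $2,175.73
Week 2: opening $2,175.73; interest $76.15 → $2,251.88; payment $450.82; balance $1,801.06
Week 3: opening $1,801.06; interest $63.03 → $1,864.09; payment $551.67; balance $1,312.42
Week 4: opening $1,312.42; interest $45.93 → $1,358.35; payment $652.52; balance $705.83
Week 5: opening $705.83; interest $24.70 → $730.53; payment $730.53; balance $0.00

$730.53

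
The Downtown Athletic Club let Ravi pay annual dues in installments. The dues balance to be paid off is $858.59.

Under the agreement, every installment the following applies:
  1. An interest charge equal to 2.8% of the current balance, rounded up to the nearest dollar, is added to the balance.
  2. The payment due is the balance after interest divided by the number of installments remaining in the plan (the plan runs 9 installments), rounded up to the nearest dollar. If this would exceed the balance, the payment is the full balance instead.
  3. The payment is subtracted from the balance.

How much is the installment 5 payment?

Installment 1: opening $858.59; interest $25.00 → $883.59; payment $99.00; balance $784.59
Installment 2: opening $784.59; interest $22.00 → $806.59; payment $101.00; balance $705.59
Installment 3: opening $705.59; interest $20.00 → $725.59; payment $104.00; balance $621.59
Installment 4: opening $621.59; interest $18.00 → $639.59; payment $107.00; balance $532.59
Installment 5: opening $532.59; interest $15.00 → $547.59; payment $110.00; balance $437.59

$110.00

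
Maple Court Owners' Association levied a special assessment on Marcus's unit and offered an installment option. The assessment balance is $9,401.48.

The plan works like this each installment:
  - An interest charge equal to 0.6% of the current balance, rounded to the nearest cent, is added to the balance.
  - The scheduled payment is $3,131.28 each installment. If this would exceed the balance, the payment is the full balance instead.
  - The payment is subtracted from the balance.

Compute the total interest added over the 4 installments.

$114.50

Installment 1: opening $9,401.48; interest $56.41 → $9,457.89; payment $3,131.28; balance $6,326.61
Installment 2: opening $6,326.61; interest $37.96 → $6,364.57; payment $3,131.28; balance $3,233.29
Installment 3: opening $3,233.29; interest $19.40 → $3,252.69; payment $3,131.28; balance $121.41
Installment 4: opening $121.41; interest $0.73 → $122.14; payment $122.14; balance $0.00
Total interest: $56.41 + $37.96 + $19.40 + $0.73 = $114.50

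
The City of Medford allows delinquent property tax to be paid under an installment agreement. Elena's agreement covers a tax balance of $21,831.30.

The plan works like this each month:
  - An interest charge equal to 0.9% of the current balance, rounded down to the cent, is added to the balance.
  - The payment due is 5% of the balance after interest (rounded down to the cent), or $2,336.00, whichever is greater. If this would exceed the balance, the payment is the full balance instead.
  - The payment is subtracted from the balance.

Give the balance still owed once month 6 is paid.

$8,701.84

Month 1: opening $21,831.30; interest $196.48 → $22,027.78; payment $2,336.00; balance $19,691.78
Month 2: opening $19,691.78; interest $177.22 → $19,869.00; payment $2,336.00; balance $17,533.00
Month 3: opening $17,533.00; interest $157.79 → $17,690.79; payment $2,336.00; balance $15,354.79
Month 4: opening $15,354.79; interest $138.19 → $15,492.98; payment $2,336.00; balance $13,156.98
Month 5: opening $13,156.98; interest $118.41 → $13,275.39; payment $2,336.00; balance $10,939.39
Month 6: opening $10,939.39; interest $98.45 → $11,037.84; payment $2,336.00; balance $8,701.84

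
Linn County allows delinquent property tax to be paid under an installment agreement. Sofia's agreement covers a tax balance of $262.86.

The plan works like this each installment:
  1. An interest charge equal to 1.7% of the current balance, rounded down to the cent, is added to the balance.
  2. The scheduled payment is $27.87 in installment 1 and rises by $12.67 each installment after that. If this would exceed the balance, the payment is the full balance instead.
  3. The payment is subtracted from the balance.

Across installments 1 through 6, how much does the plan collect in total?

$279.17

# | Opening | Interest | Payment | End bal
1 | $262.86 | $4.46 | $27.87 | $239.45
2 | $239.45 | $4.07 | $40.54 | $202.98
3 | $202.98 | $3.45 | $53.21 | $153.22
4 | $153.22 | $2.60 | $65.88 | $89.94
5 | $89.94 | $1.52 | $78.55 | $12.91
6 | $12.91 | $0.21 | $13.12 | $0.00
Total paid: $279.17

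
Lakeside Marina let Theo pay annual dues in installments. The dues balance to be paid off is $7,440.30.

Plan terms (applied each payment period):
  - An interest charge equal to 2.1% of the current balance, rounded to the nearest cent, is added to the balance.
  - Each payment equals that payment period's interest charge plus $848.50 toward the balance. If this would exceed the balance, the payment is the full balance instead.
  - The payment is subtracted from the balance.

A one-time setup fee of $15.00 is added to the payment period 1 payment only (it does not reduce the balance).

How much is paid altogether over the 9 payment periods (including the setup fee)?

$8,220.06

# | Opening | Interest | Payment | Fee | End bal
1 | $7,440.30 | $156.25 | $1,004.75 | $15.00 | $6,591.80
2 | $6,591.80 | $138.43 | $986.93 | — | $5,743.30
3 | $5,743.30 | $120.61 | $969.11 | — | $4,894.80
4 | $4,894.80 | $102.79 | $951.29 | — | $4,046.30
5 | $4,046.30 | $84.97 | $933.47 | — | $3,197.80
6 | $3,197.80 | $67.15 | $915.65 | — | $2,349.30
7 | $2,349.30 | $49.34 | $897.84 | — | $1,500.80
8 | $1,500.80 | $31.52 | $880.02 | — | $652.30
9 | $652.30 | $13.70 | $666.00 | — | $0.00
Total paid: $8,220.06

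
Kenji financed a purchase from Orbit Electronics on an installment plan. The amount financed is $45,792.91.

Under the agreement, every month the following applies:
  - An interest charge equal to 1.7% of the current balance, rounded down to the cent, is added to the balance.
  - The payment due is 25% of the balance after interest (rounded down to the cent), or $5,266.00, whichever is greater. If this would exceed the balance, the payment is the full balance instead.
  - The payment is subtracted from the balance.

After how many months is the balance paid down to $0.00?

Month 1: $45,792.91 +$778.47 interest = $46,571.38; pay $11,642.84 → $34,928.54
Month 2: $34,928.54 +$593.78 interest = $35,522.32; pay $8,880.58 → $26,641.74
Month 3: $26,641.74 +$452.90 interest = $27,094.64; pay $6,773.66 → $20,320.98
Month 4: $20,320.98 +$345.45 interest = $20,666.43; pay $5,266.00 → $15,400.43
Month 5: $15,400.43 +$261.80 interest = $15,662.23; pay $5,266.00 → $10,396.23
Month 6: $10,396.23 +$176.73 interest = $10,572.96; pay $5,266.00 → $5,306.96
Month 7: $5,306.96 +$90.21 interest = $5,397.17; pay $5,266.00 → $131.17
Month 8: $131.17 +$2.22 interest = $133.39; pay $133.39 → $0.00
Balance reaches $0.00 in month 8.

8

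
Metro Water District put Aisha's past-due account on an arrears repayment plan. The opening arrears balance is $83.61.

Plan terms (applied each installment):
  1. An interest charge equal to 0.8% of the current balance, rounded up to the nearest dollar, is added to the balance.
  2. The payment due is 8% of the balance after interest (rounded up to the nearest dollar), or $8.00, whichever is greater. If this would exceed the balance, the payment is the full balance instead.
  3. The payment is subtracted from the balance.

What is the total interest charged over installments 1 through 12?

Installment 1: opening $83.61; interest $1.00 → $84.61; payment $8.00; balance $76.61
Installment 2: opening $76.61; interest $1.00 → $77.61; payment $8.00; balance $69.61
Installment 3: opening $69.61; interest $1.00 → $70.61; payment $8.00; balance $62.61
Installment 4: opening $62.61; interest $1.00 → $63.61; payment $8.00; balance $55.61
Installment 5: opening $55.61; interest $1.00 → $56.61; payment $8.00; balance $48.61
Installment 6: opening $48.61; interest $1.00 → $49.61; payment $8.00; balance $41.61
Installment 7: opening $41.61; interest $1.00 → $42.61; payment $8.00; balance $34.61
Installment 8: opening $34.61; interest $1.00 → $35.61; payment $8.00; balance $27.61
Installment 9: opening $27.61; interest $1.00 → $28.61; payment $8.00; balance $20.61
Installment 10: opening $20.61; interest $1.00 → $21.61; payment $8.00; balance $13.61
Installment 11: opening $13.61; interest $1.00 → $14.61; payment $8.00; balance $6.61
Installment 12: opening $6.61; interest $1.00 → $7.61; payment $7.61; balance $0.00
Total interest: $1.00 + $1.00 + $1.00 + $1.00 + $1.00 + $1.00 + $1.00 + $1.00 + $1.00 + $1.00 + $1.00 + $1.00 = $12.00

$12.00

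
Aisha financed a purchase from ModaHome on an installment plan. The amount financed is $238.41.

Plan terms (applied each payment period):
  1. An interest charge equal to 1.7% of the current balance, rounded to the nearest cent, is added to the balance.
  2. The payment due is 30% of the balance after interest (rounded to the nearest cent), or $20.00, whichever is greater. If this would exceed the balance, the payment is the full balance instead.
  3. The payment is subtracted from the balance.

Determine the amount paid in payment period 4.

Payment period 1: $238.41 +$4.05 interest = $242.46; pay $72.74 → $169.72
Payment period 2: $169.72 +$2.89 interest = $172.61; pay $51.78 → $120.83
Payment period 3: $120.83 +$2.05 interest = $122.88; pay $36.86 → $86.02
Payment period 4: $86.02 +$1.46 interest = $87.48; pay $26.24 → $61.24

$26.24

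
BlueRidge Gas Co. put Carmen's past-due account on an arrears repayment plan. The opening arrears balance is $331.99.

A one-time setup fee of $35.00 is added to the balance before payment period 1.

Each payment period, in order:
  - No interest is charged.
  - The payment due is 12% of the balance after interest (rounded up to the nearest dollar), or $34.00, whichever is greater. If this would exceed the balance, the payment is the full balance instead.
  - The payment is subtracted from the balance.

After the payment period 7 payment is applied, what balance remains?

Payment period 1: $366.99 − $45.00 → $321.99
Payment period 2: $321.99 − $39.00 → $282.99
Payment period 3: $282.99 − $34.00 → $248.99
Payment period 4: $248.99 − $34.00 → $214.99
Payment period 5: $214.99 − $34.00 → $180.99
Payment period 6: $180.99 − $34.00 → $146.99
Payment period 7: $146.99 − $34.00 → $112.99

$112.99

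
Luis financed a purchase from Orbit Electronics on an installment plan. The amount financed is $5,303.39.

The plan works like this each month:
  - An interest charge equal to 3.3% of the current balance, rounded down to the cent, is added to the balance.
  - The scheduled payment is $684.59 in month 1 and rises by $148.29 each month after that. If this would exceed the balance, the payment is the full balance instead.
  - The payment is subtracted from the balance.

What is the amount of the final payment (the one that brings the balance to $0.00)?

$1,083.64

Month 1: opening $5,303.39; interest $175.01 → $5,478.40; payment $684.59; balance $4,793.81
Month 2: opening $4,793.81; interest $158.19 → $4,952.00; payment $832.88; balance $4,119.12
Month 3: opening $4,119.12; interest $135.93 → $4,255.05; payment $981.17; balance $3,273.88
Month 4: opening $3,273.88; interest $108.03 → $3,381.91; payment $1,129.46; balance $2,252.45
Month 5: opening $2,252.45; interest $74.33 → $2,326.78; payment $1,277.75; balance $1,049.03
Month 6: opening $1,049.03; interest $34.61 → $1,083.64; payment $1,083.64; balance $0.00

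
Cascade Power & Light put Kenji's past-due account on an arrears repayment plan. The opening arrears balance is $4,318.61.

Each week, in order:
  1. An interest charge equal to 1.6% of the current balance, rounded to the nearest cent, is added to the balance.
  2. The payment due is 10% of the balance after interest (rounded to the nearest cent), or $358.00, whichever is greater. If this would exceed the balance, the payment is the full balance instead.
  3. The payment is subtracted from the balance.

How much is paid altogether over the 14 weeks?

Week 1: opening $4,318.61; interest $69.10 → $4,387.71; payment $438.77; balance $3,948.94
Week 2: opening $3,948.94; interest $63.18 → $4,012.12; payment $401.21; balance $3,610.91
Week 3: opening $3,610.91; interest $57.77 → $3,668.68; payment $366.87; balance $3,301.81
Week 4: opening $3,301.81; interest $52.83 → $3,354.64; payment $358.00; balance $2,996.64
Week 5: opening $2,996.64; interest $47.95 → $3,044.59; payment $358.00; balance $2,686.59
Week 6: opening $2,686.59; interest $42.99 → $2,729.58; payment $358.00; balance $2,371.58
Week 7: opening $2,371.58; interest $37.95 → $2,409.53; payment $358.00; balance $2,051.53
Week 8: opening $2,051.53; interest $32.82 → $2,084.35; payment $358.00; balance $1,726.35
Week 9: opening $1,726.35; interest $27.62 → $1,753.97; payment $358.00; balance $1,395.97
Week 10: opening $1,395.97; interest $22.34 → $1,418.31; payment $358.00; balance $1,060.31
Week 11: opening $1,060.31; interest $16.96 → $1,077.27; payment $358.00; balance $719.27
Week 12: opening $719.27; interest $11.51 → $730.78; payment $358.00; balance $372.78
Week 13: opening $372.78; interest $5.96 → $378.74; payment $358.00; balance $20.74
Week 14: opening $20.74; interest $0.33 → $21.07; payment $21.07; balance $0.00
Total paid: $4,807.92

$4,807.92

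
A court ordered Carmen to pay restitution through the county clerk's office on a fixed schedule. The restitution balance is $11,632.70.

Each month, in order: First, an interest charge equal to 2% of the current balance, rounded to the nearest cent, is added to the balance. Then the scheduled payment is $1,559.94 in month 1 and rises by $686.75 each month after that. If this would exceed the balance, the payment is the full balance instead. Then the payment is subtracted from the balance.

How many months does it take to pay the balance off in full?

Month 1: opening $11,632.70; interest $232.65 → $11,865.35; payment $1,559.94; balance $10,305.41
Month 2: opening $10,305.41; interest $206.11 → $10,511.52; payment $2,246.69; balance $8,264.83
Month 3: opening $8,264.83; interest $165.30 → $8,430.13; payment $2,933.44; balance $5,496.69
Month 4: opening $5,496.69; interest $109.93 → $5,606.62; payment $3,620.19; balance $1,986.43
Month 5: opening $1,986.43; interest $39.73 → $2,026.16; payment $2,026.16; balance $0.00
Balance reaches $0.00 in month 5.

5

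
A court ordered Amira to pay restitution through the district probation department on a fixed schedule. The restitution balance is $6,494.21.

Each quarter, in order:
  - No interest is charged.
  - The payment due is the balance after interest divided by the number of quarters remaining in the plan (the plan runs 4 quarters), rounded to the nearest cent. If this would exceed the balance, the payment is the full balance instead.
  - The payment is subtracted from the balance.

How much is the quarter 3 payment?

# | Opening | Payment | End bal
1 | $6,494.21 | $1,623.55 | $4,870.66
2 | $4,870.66 | $1,623.55 | $3,247.11
3 | $3,247.11 | $1,623.56 | $1,623.55

$1,623.56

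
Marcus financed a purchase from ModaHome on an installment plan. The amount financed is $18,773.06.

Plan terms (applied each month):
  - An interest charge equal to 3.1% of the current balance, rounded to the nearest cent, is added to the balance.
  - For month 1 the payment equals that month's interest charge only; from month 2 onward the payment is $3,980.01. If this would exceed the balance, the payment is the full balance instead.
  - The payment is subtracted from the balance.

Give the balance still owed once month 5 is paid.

$4,535.68

# | Opening | Interest | Payment | End bal
1 | $18,773.06 | $581.96 | $581.96 | $18,773.06
2 | $18,773.06 | $581.96 | $3,980.01 | $15,375.01
3 | $15,375.01 | $476.63 | $3,980.01 | $11,871.63
4 | $11,871.63 | $368.02 | $3,980.01 | $8,259.64
5 | $8,259.64 | $256.05 | $3,980.01 | $4,535.68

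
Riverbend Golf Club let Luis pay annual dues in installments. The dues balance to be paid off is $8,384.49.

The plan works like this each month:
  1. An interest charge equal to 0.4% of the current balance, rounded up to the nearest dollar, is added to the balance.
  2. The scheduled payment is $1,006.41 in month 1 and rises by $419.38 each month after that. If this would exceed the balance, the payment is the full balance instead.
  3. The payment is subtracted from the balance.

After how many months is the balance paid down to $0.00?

5

Month 1: $8,384.49 +$34.00 interest = $8,418.49; pay $1,006.41 → $7,412.08
Month 2: $7,412.08 +$30.00 interest = $7,442.08; pay $1,425.79 → $6,016.29
Month 3: $6,016.29 +$25.00 interest = $6,041.29; pay $1,845.17 → $4,196.12
Month 4: $4,196.12 +$17.00 interest = $4,213.12; pay $2,264.55 → $1,948.57
Month 5: $1,948.57 +$8.00 interest = $1,956.57; pay $1,956.57 → $0.00
Balance reaches $0.00 in month 5.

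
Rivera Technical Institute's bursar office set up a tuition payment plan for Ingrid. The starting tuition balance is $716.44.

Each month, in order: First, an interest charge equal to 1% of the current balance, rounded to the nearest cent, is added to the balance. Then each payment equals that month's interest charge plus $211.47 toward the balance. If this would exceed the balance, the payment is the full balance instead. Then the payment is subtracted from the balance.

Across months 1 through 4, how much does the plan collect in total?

Month 1: $716.44 +$7.16 interest = $723.60; pay $218.63 → $504.97
Month 2: $504.97 +$5.05 interest = $510.02; pay $216.52 → $293.50
Month 3: $293.50 +$2.94 interest = $296.44; pay $214.41 → $82.03
Month 4: $82.03 +$0.82 interest = $82.85; pay $82.85 → $0.00
Total paid: $732.41

$732.41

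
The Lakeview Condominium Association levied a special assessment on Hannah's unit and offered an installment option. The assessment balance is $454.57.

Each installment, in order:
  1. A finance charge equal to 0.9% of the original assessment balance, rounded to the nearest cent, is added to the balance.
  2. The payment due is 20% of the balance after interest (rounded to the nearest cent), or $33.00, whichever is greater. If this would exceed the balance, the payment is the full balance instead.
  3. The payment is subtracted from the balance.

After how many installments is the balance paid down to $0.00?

Installment 1: $454.57 +$4.09 interest = $458.66; pay $91.73 → $366.93
Installment 2: $366.93 +$4.09 interest = $371.02; pay $74.20 → $296.82
Installment 3: $296.82 +$4.09 interest = $300.91; pay $60.18 → $240.73
Installment 4: $240.73 +$4.09 interest = $244.82; pay $48.96 → $195.86
Installment 5: $195.86 +$4.09 interest = $199.95; pay $39.99 → $159.96
Installment 6: $159.96 +$4.09 interest = $164.05; pay $33.00 → $131.05
Installment 7: $131.05 +$4.09 interest = $135.14; pay $33.00 → $102.14
Installment 8: $102.14 +$4.09 interest = $106.23; pay $33.00 → $73.23
Installment 9: $73.23 +$4.09 interest = $77.32; pay $33.00 → $44.32
Installment 10: $44.32 +$4.09 interest = $48.41; pay $33.00 → $15.41
Installment 11: $15.41 +$4.09 interest = $19.50; pay $19.50 → $0.00
Balance reaches $0.00 in installment 11.

11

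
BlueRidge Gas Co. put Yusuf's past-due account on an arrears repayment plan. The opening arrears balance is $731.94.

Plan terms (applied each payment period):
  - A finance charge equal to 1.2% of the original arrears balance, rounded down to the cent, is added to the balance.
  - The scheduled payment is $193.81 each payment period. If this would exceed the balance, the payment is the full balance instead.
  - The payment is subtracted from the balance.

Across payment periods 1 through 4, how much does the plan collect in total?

$767.06

Payment period 1: opening $731.94; interest $8.78 → $740.72; payment $193.81; balance $546.91
Payment period 2: opening $546.91; interest $8.78 → $555.69; payment $193.81; balance $361.88
Payment period 3: opening $361.88; interest $8.78 → $370.66; payment $193.81; balance $176.85
Payment period 4: opening $176.85; interest $8.78 → $185.63; payment $185.63; balance $0.00
Total paid: $767.06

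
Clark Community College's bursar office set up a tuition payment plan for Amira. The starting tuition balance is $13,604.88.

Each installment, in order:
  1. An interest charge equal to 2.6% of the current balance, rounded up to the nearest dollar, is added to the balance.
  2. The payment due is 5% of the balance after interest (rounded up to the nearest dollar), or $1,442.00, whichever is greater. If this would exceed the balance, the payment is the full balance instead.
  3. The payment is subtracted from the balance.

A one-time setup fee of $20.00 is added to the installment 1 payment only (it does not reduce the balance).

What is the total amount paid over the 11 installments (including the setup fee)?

$15,837.88

Installment 1: $13,604.88 +$354.00 interest = $13,958.88; pay $1,442.00 (+ $20.00 fee) → $12,516.88
Installment 2: $12,516.88 +$326.00 interest = $12,842.88; pay $1,442.00 → $11,400.88
Installment 3: $11,400.88 +$297.00 interest = $11,697.88; pay $1,442.00 → $10,255.88
Installment 4: $10,255.88 +$267.00 interest = $10,522.88; pay $1,442.00 → $9,080.88
Installment 5: $9,080.88 +$237.00 interest = $9,317.88; pay $1,442.00 → $7,875.88
Installment 6: $7,875.88 +$205.00 interest = $8,080.88; pay $1,442.00 → $6,638.88
Installment 7: $6,638.88 +$173.00 interest = $6,811.88; pay $1,442.00 → $5,369.88
Installment 8: $5,369.88 +$140.00 interest = $5,509.88; pay $1,442.00 → $4,067.88
Installment 9: $4,067.88 +$106.00 interest = $4,173.88; pay $1,442.00 → $2,731.88
Installment 10: $2,731.88 +$72.00 interest = $2,803.88; pay $1,442.00 → $1,361.88
Installment 11: $1,361.88 +$36.00 interest = $1,397.88; pay $1,397.88 → $0.00
Total paid: $15,837.88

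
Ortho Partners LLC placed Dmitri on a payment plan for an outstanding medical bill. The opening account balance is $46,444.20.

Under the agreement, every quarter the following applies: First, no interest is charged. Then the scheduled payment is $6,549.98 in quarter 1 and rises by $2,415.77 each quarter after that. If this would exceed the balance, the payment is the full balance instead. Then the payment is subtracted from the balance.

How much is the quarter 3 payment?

# | Opening | Payment | End bal
1 | $46,444.20 | $6,549.98 | $39,894.22
2 | $39,894.22 | $8,965.75 | $30,928.47
3 | $30,928.47 | $11,381.52 | $19,546.95

$11,381.52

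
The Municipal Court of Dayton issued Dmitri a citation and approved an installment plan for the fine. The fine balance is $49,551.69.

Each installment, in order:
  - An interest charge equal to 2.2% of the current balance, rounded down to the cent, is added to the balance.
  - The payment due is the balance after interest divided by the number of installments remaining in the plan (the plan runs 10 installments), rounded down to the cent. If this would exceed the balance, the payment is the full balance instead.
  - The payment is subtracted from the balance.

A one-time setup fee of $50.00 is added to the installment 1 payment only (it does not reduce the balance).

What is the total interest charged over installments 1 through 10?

$6,409.37

Installment 1: $49,551.69 +$1,090.13 interest = $50,641.82; pay $5,064.18 (+ $50.00 fee) → $45,577.64
Installment 2: $45,577.64 +$1,002.70 interest = $46,580.34; pay $5,175.59 → $41,404.75
Installment 3: $41,404.75 +$910.90 interest = $42,315.65; pay $5,289.45 → $37,026.20
Installment 4: $37,026.20 +$814.57 interest = $37,840.77; pay $5,405.82 → $32,434.95
Installment 5: $32,434.95 +$713.56 interest = $33,148.51; pay $5,524.75 → $27,623.76
Installment 6: $27,623.76 +$607.72 interest = $28,231.48; pay $5,646.29 → $22,585.19
Installment 7: $22,585.19 +$496.87 interest = $23,082.06; pay $5,770.51 → $17,311.55
Installment 8: $17,311.55 +$380.85 interest = $17,692.40; pay $5,897.46 → $11,794.94
Installment 9: $11,794.94 +$259.48 interest = $12,054.42; pay $6,027.21 → $6,027.21
Installment 10: $6,027.21 +$132.59 interest = $6,159.80; pay $6,159.80 → $0.00
Total interest: $1,090.13 + $1,002.70 + $910.90 + $814.57 + $713.56 + $607.72 + $496.87 + $380.85 + $259.48 + $132.59 = $6,409.37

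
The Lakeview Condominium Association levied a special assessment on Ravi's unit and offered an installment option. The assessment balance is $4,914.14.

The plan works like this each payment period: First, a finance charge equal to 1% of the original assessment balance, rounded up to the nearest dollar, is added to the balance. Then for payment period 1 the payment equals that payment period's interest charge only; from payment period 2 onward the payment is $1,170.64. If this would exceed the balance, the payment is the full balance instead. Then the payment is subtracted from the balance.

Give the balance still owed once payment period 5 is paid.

$431.58

# | Opening | Interest | Payment | End bal
1 | $4,914.14 | $50.00 | $50.00 | $4,914.14
2 | $4,914.14 | $50.00 | $1,170.64 | $3,793.50
3 | $3,793.50 | $50.00 | $1,170.64 | $2,672.86
4 | $2,672.86 | $50.00 | $1,170.64 | $1,552.22
5 | $1,552.22 | $50.00 | $1,170.64 | $431.58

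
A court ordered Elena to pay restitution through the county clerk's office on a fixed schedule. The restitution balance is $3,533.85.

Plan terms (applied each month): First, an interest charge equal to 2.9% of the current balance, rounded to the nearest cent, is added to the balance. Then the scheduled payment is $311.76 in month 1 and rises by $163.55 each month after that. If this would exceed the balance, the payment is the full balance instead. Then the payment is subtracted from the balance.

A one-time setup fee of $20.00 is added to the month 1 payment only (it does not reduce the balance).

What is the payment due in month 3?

Month 1: opening $3,533.85; interest $102.48 → $3,636.33; payment $311.76 (+ $20.00 fee); balance $3,324.57
Month 2: opening $3,324.57; interest $96.41 → $3,420.98; payment $475.31; balance $2,945.67
Month 3: opening $2,945.67; interest $85.42 → $3,031.09; payment $638.86; balance $2,392.23

$638.86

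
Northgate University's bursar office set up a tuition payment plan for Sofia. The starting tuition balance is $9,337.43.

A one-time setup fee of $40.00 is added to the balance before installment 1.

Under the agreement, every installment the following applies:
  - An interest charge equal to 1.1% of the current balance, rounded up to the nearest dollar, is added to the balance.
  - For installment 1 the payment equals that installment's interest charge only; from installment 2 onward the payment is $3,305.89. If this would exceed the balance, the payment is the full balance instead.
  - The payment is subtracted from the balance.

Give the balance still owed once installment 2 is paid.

$6,175.54

# | Opening | Interest | Payment | End bal
1 | $9,377.43 | $104.00 | $104.00 | $9,377.43
2 | $9,377.43 | $104.00 | $3,305.89 | $6,175.54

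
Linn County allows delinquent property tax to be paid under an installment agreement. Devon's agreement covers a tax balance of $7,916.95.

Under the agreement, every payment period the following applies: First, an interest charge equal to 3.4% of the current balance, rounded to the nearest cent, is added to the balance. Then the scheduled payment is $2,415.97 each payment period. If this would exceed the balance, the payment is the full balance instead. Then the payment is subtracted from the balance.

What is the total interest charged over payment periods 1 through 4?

$628.75

Payment period 1: $7,916.95 +$269.18 interest = $8,186.13; pay $2,415.97 → $5,770.16
Payment period 2: $5,770.16 +$196.19 interest = $5,966.35; pay $2,415.97 → $3,550.38
Payment period 3: $3,550.38 +$120.71 interest = $3,671.09; pay $2,415.97 → $1,255.12
Payment period 4: $1,255.12 +$42.67 interest = $1,297.79; pay $1,297.79 → $0.00
Total interest: $269.18 + $196.19 + $120.71 + $42.67 = $628.75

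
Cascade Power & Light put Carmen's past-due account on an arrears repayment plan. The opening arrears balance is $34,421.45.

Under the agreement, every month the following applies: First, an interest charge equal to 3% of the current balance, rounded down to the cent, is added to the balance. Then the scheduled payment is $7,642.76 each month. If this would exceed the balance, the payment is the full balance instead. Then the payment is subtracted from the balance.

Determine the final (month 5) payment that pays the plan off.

Month 1: $34,421.45 +$1,032.64 interest = $35,454.09; pay $7,642.76 → $27,811.33
Month 2: $27,811.33 +$834.33 interest = $28,645.66; pay $7,642.76 → $21,002.90
Month 3: $21,002.90 +$630.08 interest = $21,632.98; pay $7,642.76 → $13,990.22
Month 4: $13,990.22 +$419.70 interest = $14,409.92; pay $7,642.76 → $6,767.16
Month 5: $6,767.16 +$203.01 interest = $6,970.17; pay $6,970.17 → $0.00

$6,970.17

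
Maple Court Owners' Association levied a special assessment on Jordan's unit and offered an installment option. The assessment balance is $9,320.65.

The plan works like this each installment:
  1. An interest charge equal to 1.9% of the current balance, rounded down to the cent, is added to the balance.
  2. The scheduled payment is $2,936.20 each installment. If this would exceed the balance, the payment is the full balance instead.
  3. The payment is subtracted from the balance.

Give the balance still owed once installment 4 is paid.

Installment 1: opening $9,320.65; interest $177.09 → $9,497.74; payment $2,936.20; balance $6,561.54
Installment 2: opening $6,561.54; interest $124.66 → $6,686.20; payment $2,936.20; balance $3,750.00
Installment 3: opening $3,750.00; interest $71.25 → $3,821.25; payment $2,936.20; balance $885.05
Installment 4: opening $885.05; interest $16.81 → $901.86; payment $901.86; balance $0.00

$0.00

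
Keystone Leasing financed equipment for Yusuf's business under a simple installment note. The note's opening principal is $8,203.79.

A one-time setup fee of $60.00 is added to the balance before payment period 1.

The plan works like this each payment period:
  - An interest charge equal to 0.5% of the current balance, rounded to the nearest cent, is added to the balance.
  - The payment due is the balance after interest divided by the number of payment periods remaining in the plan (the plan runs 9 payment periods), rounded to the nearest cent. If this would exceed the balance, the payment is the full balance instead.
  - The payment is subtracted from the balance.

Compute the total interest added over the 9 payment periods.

$209.38

# | Opening | Interest | Payment | End bal
1 | $8,263.79 | $41.32 | $922.79 | $7,382.32
2 | $7,382.32 | $36.91 | $927.40 | $6,491.83
3 | $6,491.83 | $32.46 | $932.04 | $5,592.25
4 | $5,592.25 | $27.96 | $936.70 | $4,683.51
5 | $4,683.51 | $23.42 | $941.39 | $3,765.54
6 | $3,765.54 | $18.83 | $946.09 | $2,838.28
7 | $2,838.28 | $14.19 | $950.82 | $1,901.65
8 | $1,901.65 | $9.51 | $955.58 | $955.58
9 | $955.58 | $4.78 | $960.36 | $0.00
Total interest: $41.32 + $36.91 + $32.46 + $27.96 + $23.42 + $18.83 + $14.19 + $9.51 + $4.78 = $209.38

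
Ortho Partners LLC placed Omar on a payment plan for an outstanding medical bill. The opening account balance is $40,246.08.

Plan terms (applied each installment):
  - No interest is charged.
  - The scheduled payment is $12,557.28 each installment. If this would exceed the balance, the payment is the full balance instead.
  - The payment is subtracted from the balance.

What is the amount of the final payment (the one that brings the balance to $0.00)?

Installment 1: opening $40,246.08; payment $12,557.28; balance $27,688.80
Installment 2: opening $27,688.80; payment $12,557.28; balance $15,131.52
Installment 3: opening $15,131.52; payment $12,557.28; balance $2,574.24
Installment 4: opening $2,574.24; payment $2,574.24; balance $0.00

$2,574.24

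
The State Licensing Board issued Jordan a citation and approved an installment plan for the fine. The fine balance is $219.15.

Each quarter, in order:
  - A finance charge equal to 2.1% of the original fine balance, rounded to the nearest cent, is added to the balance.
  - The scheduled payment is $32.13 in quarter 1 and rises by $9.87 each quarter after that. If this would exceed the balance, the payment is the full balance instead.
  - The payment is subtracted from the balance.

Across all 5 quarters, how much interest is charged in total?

Quarter 1: $219.15 +$4.60 interest = $223.75; pay $32.13 → $191.62
Quarter 2: $191.62 +$4.60 interest = $196.22; pay $42.00 → $154.22
Quarter 3: $154.22 +$4.60 interest = $158.82; pay $51.87 → $106.95
Quarter 4: $106.95 +$4.60 interest = $111.55; pay $61.74 → $49.81
Quarter 5: $49.81 +$4.60 interest = $54.41; pay $54.41 → $0.00
Total interest: $4.60 + $4.60 + $4.60 + $4.60 + $4.60 = $23.00

$23.00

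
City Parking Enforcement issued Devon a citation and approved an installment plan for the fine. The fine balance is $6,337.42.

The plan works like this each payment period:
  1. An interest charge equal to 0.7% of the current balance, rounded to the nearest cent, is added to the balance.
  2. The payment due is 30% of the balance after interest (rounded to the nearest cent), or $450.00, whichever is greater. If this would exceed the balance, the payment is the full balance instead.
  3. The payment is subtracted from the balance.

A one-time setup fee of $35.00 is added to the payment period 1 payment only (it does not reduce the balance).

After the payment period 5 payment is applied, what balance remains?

Payment period 1: $6,337.42 +$44.36 interest = $6,381.78; pay $1,914.53 (+ $35.00 fee) → $4,467.25
Payment period 2: $4,467.25 +$31.27 interest = $4,498.52; pay $1,349.56 → $3,148.96
Payment period 3: $3,148.96 +$22.04 interest = $3,171.00; pay $951.30 → $2,219.70
Payment period 4: $2,219.70 +$15.54 interest = $2,235.24; pay $670.57 → $1,564.67
Payment period 5: $1,564.67 +$10.95 interest = $1,575.62; pay $472.69 → $1,102.93

$1,102.93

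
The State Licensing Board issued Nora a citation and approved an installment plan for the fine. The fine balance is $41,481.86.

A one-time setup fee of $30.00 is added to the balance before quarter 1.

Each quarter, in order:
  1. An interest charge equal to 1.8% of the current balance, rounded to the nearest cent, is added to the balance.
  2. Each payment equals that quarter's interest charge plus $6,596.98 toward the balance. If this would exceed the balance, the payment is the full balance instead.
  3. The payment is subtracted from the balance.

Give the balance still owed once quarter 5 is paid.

$8,526.96

Quarter 1: opening $41,511.86; interest $747.21 → $42,259.07; payment $7,344.19; balance $34,914.88
Quarter 2: opening $34,914.88; interest $628.47 → $35,543.35; payment $7,225.45; balance $28,317.90
Quarter 3: opening $28,317.90; interest $509.72 → $28,827.62; payment $7,106.70; balance $21,720.92
Quarter 4: opening $21,720.92; interest $390.98 → $22,111.90; payment $6,987.96; balance $15,123.94
Quarter 5: opening $15,123.94; interest $272.23 → $15,396.17; payment $6,869.21; balance $8,526.96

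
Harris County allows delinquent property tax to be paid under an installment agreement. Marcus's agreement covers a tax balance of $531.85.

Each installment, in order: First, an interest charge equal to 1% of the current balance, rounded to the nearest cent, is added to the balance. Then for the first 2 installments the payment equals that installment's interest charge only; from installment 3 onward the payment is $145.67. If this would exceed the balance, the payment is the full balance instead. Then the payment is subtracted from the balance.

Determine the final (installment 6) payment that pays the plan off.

Installment 1: $531.85 +$5.32 interest = $537.17; pay $5.32 → $531.85
Installment 2: $531.85 +$5.32 interest = $537.17; pay $5.32 → $531.85
Installment 3: $531.85 +$5.32 interest = $537.17; pay $145.67 → $391.50
Installment 4: $391.50 +$3.92 interest = $395.42; pay $145.67 → $249.75
Installment 5: $249.75 +$2.50 interest = $252.25; pay $145.67 → $106.58
Installment 6: $106.58 +$1.07 interest = $107.65; pay $107.65 → $0.00

$107.65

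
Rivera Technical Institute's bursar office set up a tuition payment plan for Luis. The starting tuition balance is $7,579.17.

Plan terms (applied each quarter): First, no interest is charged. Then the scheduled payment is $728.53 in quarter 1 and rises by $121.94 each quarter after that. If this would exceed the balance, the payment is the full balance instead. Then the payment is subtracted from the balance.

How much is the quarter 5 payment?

# | Opening | Payment | End bal
1 | $7,579.17 | $728.53 | $6,850.64
2 | $6,850.64 | $850.47 | $6,000.17
3 | $6,000.17 | $972.41 | $5,027.76
4 | $5,027.76 | $1,094.35 | $3,933.41
5 | $3,933.41 | $1,216.29 | $2,717.12

$1,216.29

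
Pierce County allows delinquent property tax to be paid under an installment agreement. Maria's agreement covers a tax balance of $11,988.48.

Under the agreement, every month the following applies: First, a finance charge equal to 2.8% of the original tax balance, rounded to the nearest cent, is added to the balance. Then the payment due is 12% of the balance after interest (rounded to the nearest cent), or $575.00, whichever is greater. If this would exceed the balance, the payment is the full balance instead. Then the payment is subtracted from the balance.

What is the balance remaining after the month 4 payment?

Month 1: $11,988.48 +$335.68 interest = $12,324.16; pay $1,478.90 → $10,845.26
Month 2: $10,845.26 +$335.68 interest = $11,180.94; pay $1,341.71 → $9,839.23
Month 3: $9,839.23 +$335.68 interest = $10,174.91; pay $1,220.99 → $8,953.92
Month 4: $8,953.92 +$335.68 interest = $9,289.60; pay $1,114.75 → $8,174.85

$8,174.85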